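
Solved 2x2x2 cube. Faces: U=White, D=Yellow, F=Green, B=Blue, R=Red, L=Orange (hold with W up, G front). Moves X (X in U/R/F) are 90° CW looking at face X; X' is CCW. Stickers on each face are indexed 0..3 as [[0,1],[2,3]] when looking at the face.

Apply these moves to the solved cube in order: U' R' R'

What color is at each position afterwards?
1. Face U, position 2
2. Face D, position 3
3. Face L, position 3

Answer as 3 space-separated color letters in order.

Answer: W W O

Derivation:
After move 1 (U'): U=WWWW F=OOGG R=GGRR B=RRBB L=BBOO
After move 2 (R'): R=GRGR U=WBWR F=OWGW D=YOYG B=YRYB
After move 3 (R'): R=RRGG U=WYWY F=OBGR D=YWYW B=GROB
Query 1: U[2] = W
Query 2: D[3] = W
Query 3: L[3] = O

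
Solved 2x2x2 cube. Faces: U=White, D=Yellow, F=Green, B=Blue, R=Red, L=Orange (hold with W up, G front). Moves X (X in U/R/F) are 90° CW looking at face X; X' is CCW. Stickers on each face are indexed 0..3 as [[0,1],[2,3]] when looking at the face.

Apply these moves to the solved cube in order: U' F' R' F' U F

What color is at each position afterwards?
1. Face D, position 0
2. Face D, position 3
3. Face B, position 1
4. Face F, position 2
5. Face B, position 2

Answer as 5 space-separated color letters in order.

Answer: B G R O O

Derivation:
After move 1 (U'): U=WWWW F=OOGG R=GGRR B=RRBB L=BBOO
After move 2 (F'): F=OGOG U=WWGR R=YGYR D=BOYY L=BWOW
After move 3 (R'): R=GRYY U=WBGR F=OWOR D=BGYG B=YROB
After move 4 (F'): F=WROO U=WBGY R=GRBY D=WWYG L=BROG
After move 5 (U): U=GWYB F=GROO R=YRBY B=BROB L=WROG
After move 6 (F): F=OGOR U=GWGR R=YRBY D=BYYG L=WWOW
Query 1: D[0] = B
Query 2: D[3] = G
Query 3: B[1] = R
Query 4: F[2] = O
Query 5: B[2] = O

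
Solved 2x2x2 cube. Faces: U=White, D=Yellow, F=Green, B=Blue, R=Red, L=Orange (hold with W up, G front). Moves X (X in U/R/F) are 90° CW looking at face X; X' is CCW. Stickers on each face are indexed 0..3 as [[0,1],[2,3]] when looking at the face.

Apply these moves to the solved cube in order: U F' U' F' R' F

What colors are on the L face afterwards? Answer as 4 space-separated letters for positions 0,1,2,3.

After move 1 (U): U=WWWW F=RRGG R=BBRR B=OOBB L=GGOO
After move 2 (F'): F=RGRG U=WWBR R=YBYR D=GOYY L=GWOW
After move 3 (U'): U=WRWB F=GWRG R=RGYR B=YBBB L=OOOW
After move 4 (F'): F=WGGR U=WRRY R=OGGR D=OWYY L=OBOW
After move 5 (R'): R=GROG U=WBRY F=WRGY D=OGYR B=YBWB
After move 6 (F): F=GWYR U=WBWB R=RRYG D=OGYR L=OOOG
Query: L face = OOOG

Answer: O O O G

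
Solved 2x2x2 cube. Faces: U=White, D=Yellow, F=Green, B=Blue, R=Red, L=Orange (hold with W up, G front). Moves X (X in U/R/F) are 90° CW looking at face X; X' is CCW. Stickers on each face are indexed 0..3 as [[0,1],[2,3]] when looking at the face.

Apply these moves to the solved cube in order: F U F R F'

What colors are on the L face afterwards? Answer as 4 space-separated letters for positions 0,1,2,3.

After move 1 (F): F=GGGG U=WWOO R=WRWR D=RRYY L=OYOY
After move 2 (U): U=OWOW F=WRGG R=BBWR B=OYBB L=GGOY
After move 3 (F): F=GWGR U=OWYG R=OBWR D=WBYY L=GROR
After move 4 (R): R=WORB U=OWYR F=GBGY D=WBYO B=GYWB
After move 5 (F'): F=BYGG U=OWWR R=BOWB D=RRYO L=GROY
Query: L face = GROY

Answer: G R O Y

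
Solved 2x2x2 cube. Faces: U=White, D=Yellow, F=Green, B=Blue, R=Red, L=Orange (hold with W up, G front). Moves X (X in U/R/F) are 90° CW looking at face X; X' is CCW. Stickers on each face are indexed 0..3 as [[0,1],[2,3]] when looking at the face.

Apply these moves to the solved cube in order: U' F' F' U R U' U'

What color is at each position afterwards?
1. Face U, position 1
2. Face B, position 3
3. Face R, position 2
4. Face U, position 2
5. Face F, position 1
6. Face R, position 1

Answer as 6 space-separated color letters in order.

After move 1 (U'): U=WWWW F=OOGG R=GGRR B=RRBB L=BBOO
After move 2 (F'): F=OGOG U=WWGR R=YGYR D=BOYY L=BWOW
After move 3 (F'): F=GGOO U=WWYY R=OGBR D=WWYY L=BROG
After move 4 (U): U=YWYW F=OGOO R=RRBR B=BRBB L=GGOG
After move 5 (R): R=BRRR U=YGYO F=OWOY D=WBYB B=WRWB
After move 6 (U'): U=GOYY F=GGOY R=OWRR B=BRWB L=WROG
After move 7 (U'): U=OYGY F=WROY R=GGRR B=OWWB L=BROG
Query 1: U[1] = Y
Query 2: B[3] = B
Query 3: R[2] = R
Query 4: U[2] = G
Query 5: F[1] = R
Query 6: R[1] = G

Answer: Y B R G R G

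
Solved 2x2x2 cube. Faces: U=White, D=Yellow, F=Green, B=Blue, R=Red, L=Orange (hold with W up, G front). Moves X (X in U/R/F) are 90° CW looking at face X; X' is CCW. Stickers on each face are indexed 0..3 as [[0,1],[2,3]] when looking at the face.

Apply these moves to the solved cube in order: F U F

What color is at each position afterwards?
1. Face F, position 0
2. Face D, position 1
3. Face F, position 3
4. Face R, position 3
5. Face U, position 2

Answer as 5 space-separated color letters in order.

Answer: G B R R Y

Derivation:
After move 1 (F): F=GGGG U=WWOO R=WRWR D=RRYY L=OYOY
After move 2 (U): U=OWOW F=WRGG R=BBWR B=OYBB L=GGOY
After move 3 (F): F=GWGR U=OWYG R=OBWR D=WBYY L=GROR
Query 1: F[0] = G
Query 2: D[1] = B
Query 3: F[3] = R
Query 4: R[3] = R
Query 5: U[2] = Y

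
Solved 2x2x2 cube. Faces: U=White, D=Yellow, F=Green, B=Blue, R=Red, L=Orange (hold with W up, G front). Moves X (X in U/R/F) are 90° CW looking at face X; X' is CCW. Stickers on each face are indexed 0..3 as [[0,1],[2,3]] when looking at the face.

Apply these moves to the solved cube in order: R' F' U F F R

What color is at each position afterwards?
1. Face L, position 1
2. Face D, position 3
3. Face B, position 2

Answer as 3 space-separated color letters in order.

Answer: Y O W

Derivation:
After move 1 (R'): R=RRRR U=WBWB F=GWGW D=YGYG B=YBYB
After move 2 (F'): F=WWGG U=WBRR R=GRYR D=OOYG L=OBOW
After move 3 (U): U=RWRB F=GRGG R=YBYR B=OBYB L=WWOW
After move 4 (F): F=GGGR U=RWWW R=RBBR D=YYYG L=WOOO
After move 5 (F): F=GGRG U=RWOO R=WBWR D=BRYG L=WYOY
After move 6 (R): R=WWRB U=RGOG F=GRRG D=BYYO B=OBWB
Query 1: L[1] = Y
Query 2: D[3] = O
Query 3: B[2] = W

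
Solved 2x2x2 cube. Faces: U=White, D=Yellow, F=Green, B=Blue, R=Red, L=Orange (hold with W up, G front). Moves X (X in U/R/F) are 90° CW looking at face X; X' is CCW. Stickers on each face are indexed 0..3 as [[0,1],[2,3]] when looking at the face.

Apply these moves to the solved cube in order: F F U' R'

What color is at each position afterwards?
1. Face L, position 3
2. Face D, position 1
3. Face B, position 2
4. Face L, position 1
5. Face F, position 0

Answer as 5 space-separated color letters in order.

After move 1 (F): F=GGGG U=WWOO R=WRWR D=RRYY L=OYOY
After move 2 (F): F=GGGG U=WWYY R=OROR D=WWYY L=OROR
After move 3 (U'): U=WYWY F=ORGG R=GGOR B=ORBB L=BBOR
After move 4 (R'): R=GRGO U=WBWO F=OYGY D=WRYG B=YRWB
Query 1: L[3] = R
Query 2: D[1] = R
Query 3: B[2] = W
Query 4: L[1] = B
Query 5: F[0] = O

Answer: R R W B O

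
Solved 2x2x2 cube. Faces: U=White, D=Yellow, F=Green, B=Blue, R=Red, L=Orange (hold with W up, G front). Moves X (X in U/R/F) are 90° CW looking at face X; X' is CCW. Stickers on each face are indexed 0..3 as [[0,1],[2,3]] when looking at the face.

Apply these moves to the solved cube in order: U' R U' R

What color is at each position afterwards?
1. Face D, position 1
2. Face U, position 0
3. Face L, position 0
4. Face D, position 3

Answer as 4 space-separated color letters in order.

After move 1 (U'): U=WWWW F=OOGG R=GGRR B=RRBB L=BBOO
After move 2 (R): R=RGRG U=WOWG F=OYGY D=YBYR B=WRWB
After move 3 (U'): U=OGWW F=BBGY R=OYRG B=RGWB L=WROO
After move 4 (R): R=ROGY U=OBWY F=BBGR D=YWYR B=WGGB
Query 1: D[1] = W
Query 2: U[0] = O
Query 3: L[0] = W
Query 4: D[3] = R

Answer: W O W R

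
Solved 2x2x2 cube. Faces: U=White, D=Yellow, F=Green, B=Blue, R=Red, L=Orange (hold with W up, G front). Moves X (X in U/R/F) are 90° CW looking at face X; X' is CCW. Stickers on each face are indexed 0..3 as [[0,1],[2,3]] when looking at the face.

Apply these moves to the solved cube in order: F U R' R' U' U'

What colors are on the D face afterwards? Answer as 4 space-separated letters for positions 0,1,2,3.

After move 1 (F): F=GGGG U=WWOO R=WRWR D=RRYY L=OYOY
After move 2 (U): U=OWOW F=WRGG R=BBWR B=OYBB L=GGOY
After move 3 (R'): R=BRBW U=OBOO F=WWGW D=RRYG B=YYRB
After move 4 (R'): R=RWBB U=OROY F=WBGO D=RWYW B=GYRB
After move 5 (U'): U=RYOO F=GGGO R=WBBB B=RWRB L=GYOY
After move 6 (U'): U=YORO F=GYGO R=GGBB B=WBRB L=RWOY
Query: D face = RWYW

Answer: R W Y W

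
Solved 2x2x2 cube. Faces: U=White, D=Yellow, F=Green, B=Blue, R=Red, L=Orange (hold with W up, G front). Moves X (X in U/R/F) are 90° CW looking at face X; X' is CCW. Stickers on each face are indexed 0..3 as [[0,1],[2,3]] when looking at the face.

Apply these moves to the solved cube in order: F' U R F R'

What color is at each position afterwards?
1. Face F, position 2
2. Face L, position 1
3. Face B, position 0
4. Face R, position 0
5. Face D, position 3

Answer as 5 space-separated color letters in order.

Answer: Y O O B O

Derivation:
After move 1 (F'): F=GGGG U=WWRR R=YRYR D=OOYY L=OWOW
After move 2 (U): U=RWRW F=YRGG R=BBYR B=OWBB L=GGOW
After move 3 (R): R=YBRB U=RRRG F=YOGY D=OBYO B=WWWB
After move 4 (F): F=GYYO U=RRWG R=RBGB D=RYYO L=GOOB
After move 5 (R'): R=BBRG U=RWWW F=GRYG D=RYYO B=OWYB
Query 1: F[2] = Y
Query 2: L[1] = O
Query 3: B[0] = O
Query 4: R[0] = B
Query 5: D[3] = O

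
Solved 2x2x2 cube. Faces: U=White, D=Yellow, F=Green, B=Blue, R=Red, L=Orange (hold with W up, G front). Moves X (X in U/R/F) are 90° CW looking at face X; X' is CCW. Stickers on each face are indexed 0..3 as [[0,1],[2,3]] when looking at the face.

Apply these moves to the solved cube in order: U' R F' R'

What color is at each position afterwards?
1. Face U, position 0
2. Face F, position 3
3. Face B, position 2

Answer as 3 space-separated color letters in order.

Answer: W R O

Derivation:
After move 1 (U'): U=WWWW F=OOGG R=GGRR B=RRBB L=BBOO
After move 2 (R): R=RGRG U=WOWG F=OYGY D=YBYR B=WRWB
After move 3 (F'): F=YYOG U=WORR R=BGYG D=BOYR L=BGOW
After move 4 (R'): R=GGBY U=WWRW F=YOOR D=BYYG B=RROB
Query 1: U[0] = W
Query 2: F[3] = R
Query 3: B[2] = O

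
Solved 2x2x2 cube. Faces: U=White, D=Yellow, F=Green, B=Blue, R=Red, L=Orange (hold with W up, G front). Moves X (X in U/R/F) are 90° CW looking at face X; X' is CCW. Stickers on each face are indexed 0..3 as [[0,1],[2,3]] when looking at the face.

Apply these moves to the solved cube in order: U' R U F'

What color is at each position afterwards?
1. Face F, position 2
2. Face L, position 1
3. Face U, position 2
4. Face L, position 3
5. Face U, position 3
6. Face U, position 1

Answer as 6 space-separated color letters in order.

After move 1 (U'): U=WWWW F=OOGG R=GGRR B=RRBB L=BBOO
After move 2 (R): R=RGRG U=WOWG F=OYGY D=YBYR B=WRWB
After move 3 (U): U=WWGO F=RGGY R=WRRG B=BBWB L=OYOO
After move 4 (F'): F=GYRG U=WWWR R=BRYG D=YOYR L=OOOG
Query 1: F[2] = R
Query 2: L[1] = O
Query 3: U[2] = W
Query 4: L[3] = G
Query 5: U[3] = R
Query 6: U[1] = W

Answer: R O W G R W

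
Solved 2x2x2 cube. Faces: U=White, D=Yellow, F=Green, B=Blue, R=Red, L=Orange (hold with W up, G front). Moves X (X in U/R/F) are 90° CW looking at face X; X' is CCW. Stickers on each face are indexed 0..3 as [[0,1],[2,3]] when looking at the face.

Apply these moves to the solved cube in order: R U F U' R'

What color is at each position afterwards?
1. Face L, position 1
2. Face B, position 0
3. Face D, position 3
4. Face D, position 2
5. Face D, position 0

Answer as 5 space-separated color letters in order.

Answer: O B R Y R

Derivation:
After move 1 (R): R=RRRR U=WGWG F=GYGY D=YBYB B=WBWB
After move 2 (U): U=WWGG F=RRGY R=WBRR B=OOWB L=GYOO
After move 3 (F): F=GRYR U=WWOY R=GBGR D=RWYB L=GYOB
After move 4 (U'): U=WYWO F=GYYR R=GRGR B=GBWB L=OOOB
After move 5 (R'): R=RRGG U=WWWG F=GYYO D=RYYR B=BBWB
Query 1: L[1] = O
Query 2: B[0] = B
Query 3: D[3] = R
Query 4: D[2] = Y
Query 5: D[0] = R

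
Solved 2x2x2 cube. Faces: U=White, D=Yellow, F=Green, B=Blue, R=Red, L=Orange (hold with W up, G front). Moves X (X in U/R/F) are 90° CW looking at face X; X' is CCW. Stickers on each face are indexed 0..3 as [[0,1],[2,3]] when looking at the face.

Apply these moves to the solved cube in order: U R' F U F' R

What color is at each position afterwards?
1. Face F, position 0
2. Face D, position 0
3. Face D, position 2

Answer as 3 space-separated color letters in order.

Answer: R R Y

Derivation:
After move 1 (U): U=WWWW F=RRGG R=BBRR B=OOBB L=GGOO
After move 2 (R'): R=BRBR U=WBWO F=RWGW D=YRYG B=YOYB
After move 3 (F): F=GRWW U=WBOG R=WROR D=BBYG L=GYOR
After move 4 (U): U=OWGB F=WRWW R=YOOR B=GYYB L=GROR
After move 5 (F'): F=RWWW U=OWYO R=BOBR D=RRYG L=GBOG
After move 6 (R): R=BBRO U=OWYW F=RRWG D=RYYG B=OYWB
Query 1: F[0] = R
Query 2: D[0] = R
Query 3: D[2] = Y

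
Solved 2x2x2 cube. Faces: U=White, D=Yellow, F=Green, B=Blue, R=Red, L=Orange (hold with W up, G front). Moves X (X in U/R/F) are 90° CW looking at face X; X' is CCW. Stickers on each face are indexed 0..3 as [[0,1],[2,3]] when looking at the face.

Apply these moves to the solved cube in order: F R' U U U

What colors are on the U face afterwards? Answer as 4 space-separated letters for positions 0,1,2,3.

After move 1 (F): F=GGGG U=WWOO R=WRWR D=RRYY L=OYOY
After move 2 (R'): R=RRWW U=WBOB F=GWGO D=RGYG B=YBRB
After move 3 (U): U=OWBB F=RRGO R=YBWW B=OYRB L=GWOY
After move 4 (U): U=BOBW F=YBGO R=OYWW B=GWRB L=RROY
After move 5 (U): U=BBWO F=OYGO R=GWWW B=RRRB L=YBOY
Query: U face = BBWO

Answer: B B W O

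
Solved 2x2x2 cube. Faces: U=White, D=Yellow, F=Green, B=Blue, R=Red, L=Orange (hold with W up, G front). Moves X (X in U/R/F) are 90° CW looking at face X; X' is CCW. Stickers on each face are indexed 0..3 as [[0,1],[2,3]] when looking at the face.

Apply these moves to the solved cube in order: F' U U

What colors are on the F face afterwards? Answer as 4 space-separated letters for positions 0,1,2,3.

After move 1 (F'): F=GGGG U=WWRR R=YRYR D=OOYY L=OWOW
After move 2 (U): U=RWRW F=YRGG R=BBYR B=OWBB L=GGOW
After move 3 (U): U=RRWW F=BBGG R=OWYR B=GGBB L=YROW
Query: F face = BBGG

Answer: B B G G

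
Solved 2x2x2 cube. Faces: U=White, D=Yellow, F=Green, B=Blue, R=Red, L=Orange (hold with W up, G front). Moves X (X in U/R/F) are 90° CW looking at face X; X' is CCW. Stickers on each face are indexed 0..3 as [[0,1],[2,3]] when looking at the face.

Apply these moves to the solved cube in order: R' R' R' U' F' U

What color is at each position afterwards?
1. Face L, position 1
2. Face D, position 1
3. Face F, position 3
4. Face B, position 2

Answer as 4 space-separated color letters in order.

Answer: Y O G W

Derivation:
After move 1 (R'): R=RRRR U=WBWB F=GWGW D=YGYG B=YBYB
After move 2 (R'): R=RRRR U=WYWY F=GBGB D=YWYW B=GBGB
After move 3 (R'): R=RRRR U=WGWG F=GYGY D=YBYB B=WBWB
After move 4 (U'): U=GGWW F=OOGY R=GYRR B=RRWB L=WBOO
After move 5 (F'): F=OYOG U=GGGR R=BYYR D=BOYB L=WWOW
After move 6 (U): U=GGRG F=BYOG R=RRYR B=WWWB L=OYOW
Query 1: L[1] = Y
Query 2: D[1] = O
Query 3: F[3] = G
Query 4: B[2] = W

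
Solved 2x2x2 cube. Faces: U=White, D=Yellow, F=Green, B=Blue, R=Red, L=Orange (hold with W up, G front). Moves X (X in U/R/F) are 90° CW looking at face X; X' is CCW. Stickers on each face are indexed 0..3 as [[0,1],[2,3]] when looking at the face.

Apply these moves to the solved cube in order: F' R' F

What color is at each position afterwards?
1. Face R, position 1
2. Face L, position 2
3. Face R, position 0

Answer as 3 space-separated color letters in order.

Answer: R O R

Derivation:
After move 1 (F'): F=GGGG U=WWRR R=YRYR D=OOYY L=OWOW
After move 2 (R'): R=RRYY U=WBRB F=GWGR D=OGYG B=YBOB
After move 3 (F): F=GGRW U=WBWW R=RRBY D=YRYG L=OOOG
Query 1: R[1] = R
Query 2: L[2] = O
Query 3: R[0] = R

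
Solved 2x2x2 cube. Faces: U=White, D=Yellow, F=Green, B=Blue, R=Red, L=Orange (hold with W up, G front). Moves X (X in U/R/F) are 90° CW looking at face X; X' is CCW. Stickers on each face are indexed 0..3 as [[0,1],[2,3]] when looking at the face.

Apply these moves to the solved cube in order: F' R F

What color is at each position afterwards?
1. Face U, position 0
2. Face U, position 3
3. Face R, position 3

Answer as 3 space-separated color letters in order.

After move 1 (F'): F=GGGG U=WWRR R=YRYR D=OOYY L=OWOW
After move 2 (R): R=YYRR U=WGRG F=GOGY D=OBYB B=RBWB
After move 3 (F): F=GGYO U=WGWW R=RYGR D=RYYB L=OOOB
Query 1: U[0] = W
Query 2: U[3] = W
Query 3: R[3] = R

Answer: W W R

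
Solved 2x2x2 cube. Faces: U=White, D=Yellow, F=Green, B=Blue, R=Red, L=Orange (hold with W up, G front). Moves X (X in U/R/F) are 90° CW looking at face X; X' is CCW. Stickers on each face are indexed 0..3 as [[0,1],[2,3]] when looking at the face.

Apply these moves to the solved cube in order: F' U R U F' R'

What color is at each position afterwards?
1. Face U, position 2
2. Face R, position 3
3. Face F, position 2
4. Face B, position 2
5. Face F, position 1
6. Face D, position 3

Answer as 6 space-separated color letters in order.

After move 1 (F'): F=GGGG U=WWRR R=YRYR D=OOYY L=OWOW
After move 2 (U): U=RWRW F=YRGG R=BBYR B=OWBB L=GGOW
After move 3 (R): R=YBRB U=RRRG F=YOGY D=OBYO B=WWWB
After move 4 (U): U=RRGR F=YBGY R=WWRB B=GGWB L=YOOW
After move 5 (F'): F=BYYG U=RRWR R=BWOB D=OWYO L=YROG
After move 6 (R'): R=WBBO U=RWWG F=BRYR D=OYYG B=OGWB
Query 1: U[2] = W
Query 2: R[3] = O
Query 3: F[2] = Y
Query 4: B[2] = W
Query 5: F[1] = R
Query 6: D[3] = G

Answer: W O Y W R G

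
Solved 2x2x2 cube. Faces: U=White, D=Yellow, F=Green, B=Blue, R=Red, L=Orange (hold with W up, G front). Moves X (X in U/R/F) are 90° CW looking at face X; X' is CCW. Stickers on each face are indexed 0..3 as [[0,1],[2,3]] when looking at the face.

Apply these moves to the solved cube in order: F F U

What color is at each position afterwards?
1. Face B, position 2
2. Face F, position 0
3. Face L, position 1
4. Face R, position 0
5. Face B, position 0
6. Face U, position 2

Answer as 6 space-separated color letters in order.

Answer: B O G B O Y

Derivation:
After move 1 (F): F=GGGG U=WWOO R=WRWR D=RRYY L=OYOY
After move 2 (F): F=GGGG U=WWYY R=OROR D=WWYY L=OROR
After move 3 (U): U=YWYW F=ORGG R=BBOR B=ORBB L=GGOR
Query 1: B[2] = B
Query 2: F[0] = O
Query 3: L[1] = G
Query 4: R[0] = B
Query 5: B[0] = O
Query 6: U[2] = Y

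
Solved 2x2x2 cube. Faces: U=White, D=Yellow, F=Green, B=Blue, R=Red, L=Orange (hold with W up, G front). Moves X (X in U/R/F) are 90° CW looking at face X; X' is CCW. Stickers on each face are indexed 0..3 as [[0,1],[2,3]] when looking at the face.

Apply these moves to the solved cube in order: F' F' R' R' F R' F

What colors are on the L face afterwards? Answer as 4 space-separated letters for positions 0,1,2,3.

After move 1 (F'): F=GGGG U=WWRR R=YRYR D=OOYY L=OWOW
After move 2 (F'): F=GGGG U=WWYY R=OROR D=WWYY L=OROR
After move 3 (R'): R=RROO U=WBYB F=GWGY D=WGYG B=YBWB
After move 4 (R'): R=RORO U=WWYY F=GBGB D=WWYY B=GBGB
After move 5 (F): F=GGBB U=WWRR R=YOYO D=RRYY L=OWOW
After move 6 (R'): R=OOYY U=WGRG F=GWBR D=RGYB B=YBRB
After move 7 (F): F=BGRW U=WGWW R=ROGY D=YOYB L=OROG
Query: L face = OROG

Answer: O R O G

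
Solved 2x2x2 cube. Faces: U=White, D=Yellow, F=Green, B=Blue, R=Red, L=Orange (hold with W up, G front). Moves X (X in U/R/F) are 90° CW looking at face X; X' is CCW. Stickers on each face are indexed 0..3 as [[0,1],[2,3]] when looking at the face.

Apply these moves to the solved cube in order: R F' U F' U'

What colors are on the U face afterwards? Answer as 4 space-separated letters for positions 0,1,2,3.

After move 1 (R): R=RRRR U=WGWG F=GYGY D=YBYB B=WBWB
After move 2 (F'): F=YYGG U=WGRR R=BRYR D=OOYB L=OGOW
After move 3 (U): U=RWRG F=BRGG R=WBYR B=OGWB L=YYOW
After move 4 (F'): F=RGBG U=RWWY R=OBOR D=YWYB L=YGOR
After move 5 (U'): U=WYRW F=YGBG R=RGOR B=OBWB L=OGOR
Query: U face = WYRW

Answer: W Y R W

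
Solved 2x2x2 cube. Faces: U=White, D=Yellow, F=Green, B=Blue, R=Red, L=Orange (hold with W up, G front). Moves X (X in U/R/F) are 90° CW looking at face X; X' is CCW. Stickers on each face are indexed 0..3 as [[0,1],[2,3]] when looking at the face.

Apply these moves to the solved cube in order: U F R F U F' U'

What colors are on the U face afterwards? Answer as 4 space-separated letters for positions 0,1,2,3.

Answer: W R Y G

Derivation:
After move 1 (U): U=WWWW F=RRGG R=BBRR B=OOBB L=GGOO
After move 2 (F): F=GRGR U=WWOG R=WBWR D=RBYY L=GYOY
After move 3 (R): R=WWRB U=WROR F=GBGY D=RBYO B=GOWB
After move 4 (F): F=GGYB U=WRYY R=OWRB D=RWYO L=GROB
After move 5 (U): U=YWYR F=OWYB R=GORB B=GRWB L=GGOB
After move 6 (F'): F=WBOY U=YWGR R=WORB D=GBYO L=GROY
After move 7 (U'): U=WRYG F=GROY R=WBRB B=WOWB L=GROY
Query: U face = WRYG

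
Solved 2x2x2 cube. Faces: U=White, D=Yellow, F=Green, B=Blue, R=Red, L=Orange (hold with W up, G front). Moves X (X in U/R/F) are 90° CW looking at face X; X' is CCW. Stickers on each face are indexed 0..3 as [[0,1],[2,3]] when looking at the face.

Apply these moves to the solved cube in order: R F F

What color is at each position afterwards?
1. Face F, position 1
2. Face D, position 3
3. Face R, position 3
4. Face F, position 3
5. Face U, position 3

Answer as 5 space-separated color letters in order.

After move 1 (R): R=RRRR U=WGWG F=GYGY D=YBYB B=WBWB
After move 2 (F): F=GGYY U=WGOO R=WRGR D=RRYB L=OYOB
After move 3 (F): F=YGYG U=WGBY R=OROR D=GWYB L=OROR
Query 1: F[1] = G
Query 2: D[3] = B
Query 3: R[3] = R
Query 4: F[3] = G
Query 5: U[3] = Y

Answer: G B R G Y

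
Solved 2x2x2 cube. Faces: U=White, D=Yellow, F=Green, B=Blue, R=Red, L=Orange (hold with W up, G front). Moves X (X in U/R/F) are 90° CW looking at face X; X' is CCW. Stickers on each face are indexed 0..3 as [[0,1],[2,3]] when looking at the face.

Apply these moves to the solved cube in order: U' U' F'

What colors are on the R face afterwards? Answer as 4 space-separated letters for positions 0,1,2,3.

After move 1 (U'): U=WWWW F=OOGG R=GGRR B=RRBB L=BBOO
After move 2 (U'): U=WWWW F=BBGG R=OORR B=GGBB L=RROO
After move 3 (F'): F=BGBG U=WWOR R=YOYR D=ROYY L=RWOW
Query: R face = YOYR

Answer: Y O Y R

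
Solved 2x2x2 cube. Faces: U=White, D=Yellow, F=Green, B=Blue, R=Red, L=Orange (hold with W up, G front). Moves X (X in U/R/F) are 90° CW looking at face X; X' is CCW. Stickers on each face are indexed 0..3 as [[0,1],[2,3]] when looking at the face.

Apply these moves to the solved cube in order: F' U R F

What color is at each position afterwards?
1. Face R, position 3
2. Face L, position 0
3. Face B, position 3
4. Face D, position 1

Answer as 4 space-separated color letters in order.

Answer: B G B Y

Derivation:
After move 1 (F'): F=GGGG U=WWRR R=YRYR D=OOYY L=OWOW
After move 2 (U): U=RWRW F=YRGG R=BBYR B=OWBB L=GGOW
After move 3 (R): R=YBRB U=RRRG F=YOGY D=OBYO B=WWWB
After move 4 (F): F=GYYO U=RRWG R=RBGB D=RYYO L=GOOB
Query 1: R[3] = B
Query 2: L[0] = G
Query 3: B[3] = B
Query 4: D[1] = Y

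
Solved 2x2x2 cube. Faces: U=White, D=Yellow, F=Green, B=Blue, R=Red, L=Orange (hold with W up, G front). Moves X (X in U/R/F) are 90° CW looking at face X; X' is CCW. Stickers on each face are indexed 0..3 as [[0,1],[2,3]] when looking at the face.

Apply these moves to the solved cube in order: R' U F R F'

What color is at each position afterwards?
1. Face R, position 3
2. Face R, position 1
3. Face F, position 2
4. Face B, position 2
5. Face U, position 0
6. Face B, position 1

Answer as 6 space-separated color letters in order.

After move 1 (R'): R=RRRR U=WBWB F=GWGW D=YGYG B=YBYB
After move 2 (U): U=WWBB F=RRGW R=YBRR B=OOYB L=GWOO
After move 3 (F): F=GRWR U=WWOW R=BBBR D=RYYG L=GYOG
After move 4 (R): R=BBRB U=WROR F=GYWG D=RYYO B=WOWB
After move 5 (F'): F=YGGW U=WRBR R=YBRB D=YGYO L=GROO
Query 1: R[3] = B
Query 2: R[1] = B
Query 3: F[2] = G
Query 4: B[2] = W
Query 5: U[0] = W
Query 6: B[1] = O

Answer: B B G W W O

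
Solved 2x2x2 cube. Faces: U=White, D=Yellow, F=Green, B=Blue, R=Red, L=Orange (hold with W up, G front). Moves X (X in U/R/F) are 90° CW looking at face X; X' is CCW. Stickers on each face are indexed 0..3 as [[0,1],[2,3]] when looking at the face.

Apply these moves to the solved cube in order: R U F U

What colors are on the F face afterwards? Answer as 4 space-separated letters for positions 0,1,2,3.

Answer: G B Y R

Derivation:
After move 1 (R): R=RRRR U=WGWG F=GYGY D=YBYB B=WBWB
After move 2 (U): U=WWGG F=RRGY R=WBRR B=OOWB L=GYOO
After move 3 (F): F=GRYR U=WWOY R=GBGR D=RWYB L=GYOB
After move 4 (U): U=OWYW F=GBYR R=OOGR B=GYWB L=GROB
Query: F face = GBYR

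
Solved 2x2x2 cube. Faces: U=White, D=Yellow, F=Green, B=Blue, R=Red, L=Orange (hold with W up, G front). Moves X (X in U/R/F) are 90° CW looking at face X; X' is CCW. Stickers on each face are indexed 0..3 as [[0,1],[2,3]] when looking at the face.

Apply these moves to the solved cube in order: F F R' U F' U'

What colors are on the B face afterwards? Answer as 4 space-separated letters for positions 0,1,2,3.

After move 1 (F): F=GGGG U=WWOO R=WRWR D=RRYY L=OYOY
After move 2 (F): F=GGGG U=WWYY R=OROR D=WWYY L=OROR
After move 3 (R'): R=RROO U=WBYB F=GWGY D=WGYG B=YBWB
After move 4 (U): U=YWBB F=RRGY R=YBOO B=ORWB L=GWOR
After move 5 (F'): F=RYRG U=YWYO R=GBWO D=WRYG L=GBOB
After move 6 (U'): U=WOYY F=GBRG R=RYWO B=GBWB L=OROB
Query: B face = GBWB

Answer: G B W B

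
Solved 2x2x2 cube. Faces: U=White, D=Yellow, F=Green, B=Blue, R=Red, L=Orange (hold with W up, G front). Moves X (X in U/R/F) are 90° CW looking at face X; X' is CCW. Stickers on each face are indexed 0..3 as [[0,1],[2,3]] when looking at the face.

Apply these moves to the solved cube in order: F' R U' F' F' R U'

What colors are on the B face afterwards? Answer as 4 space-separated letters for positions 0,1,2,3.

After move 1 (F'): F=GGGG U=WWRR R=YRYR D=OOYY L=OWOW
After move 2 (R): R=YYRR U=WGRG F=GOGY D=OBYB B=RBWB
After move 3 (U'): U=GGWR F=OWGY R=GORR B=YYWB L=RBOW
After move 4 (F'): F=WYOG U=GGGR R=BOOR D=BWYB L=RROW
After move 5 (F'): F=YGWO U=GGBO R=WOBR D=RWYB L=RROG
After move 6 (R): R=BWRO U=GGBO F=YWWB D=RWYY B=OYGB
After move 7 (U'): U=GOGB F=RRWB R=YWRO B=BWGB L=OYOG
Query: B face = BWGB

Answer: B W G B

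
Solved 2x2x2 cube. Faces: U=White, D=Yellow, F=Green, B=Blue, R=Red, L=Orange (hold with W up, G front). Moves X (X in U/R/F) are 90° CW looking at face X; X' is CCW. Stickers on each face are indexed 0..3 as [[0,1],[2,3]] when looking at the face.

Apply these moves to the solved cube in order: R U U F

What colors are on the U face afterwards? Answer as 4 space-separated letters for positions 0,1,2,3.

Answer: G W O R

Derivation:
After move 1 (R): R=RRRR U=WGWG F=GYGY D=YBYB B=WBWB
After move 2 (U): U=WWGG F=RRGY R=WBRR B=OOWB L=GYOO
After move 3 (U): U=GWGW F=WBGY R=OORR B=GYWB L=RROO
After move 4 (F): F=GWYB U=GWOR R=GOWR D=ROYB L=RYOB
Query: U face = GWOR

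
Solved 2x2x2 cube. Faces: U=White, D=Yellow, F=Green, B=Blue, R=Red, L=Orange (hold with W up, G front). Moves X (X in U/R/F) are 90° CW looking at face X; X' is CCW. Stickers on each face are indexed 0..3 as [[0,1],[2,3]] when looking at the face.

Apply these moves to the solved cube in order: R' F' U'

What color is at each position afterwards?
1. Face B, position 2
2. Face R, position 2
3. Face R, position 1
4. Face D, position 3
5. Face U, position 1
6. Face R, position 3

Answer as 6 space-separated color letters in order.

After move 1 (R'): R=RRRR U=WBWB F=GWGW D=YGYG B=YBYB
After move 2 (F'): F=WWGG U=WBRR R=GRYR D=OOYG L=OBOW
After move 3 (U'): U=BRWR F=OBGG R=WWYR B=GRYB L=YBOW
Query 1: B[2] = Y
Query 2: R[2] = Y
Query 3: R[1] = W
Query 4: D[3] = G
Query 5: U[1] = R
Query 6: R[3] = R

Answer: Y Y W G R R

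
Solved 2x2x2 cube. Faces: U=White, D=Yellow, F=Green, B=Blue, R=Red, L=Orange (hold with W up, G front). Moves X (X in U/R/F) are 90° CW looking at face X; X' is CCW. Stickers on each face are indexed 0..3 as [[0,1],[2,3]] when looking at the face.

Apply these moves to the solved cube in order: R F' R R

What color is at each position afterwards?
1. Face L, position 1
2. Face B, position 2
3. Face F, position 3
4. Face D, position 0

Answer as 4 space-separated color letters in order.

After move 1 (R): R=RRRR U=WGWG F=GYGY D=YBYB B=WBWB
After move 2 (F'): F=YYGG U=WGRR R=BRYR D=OOYB L=OGOW
After move 3 (R): R=YBRR U=WYRG F=YOGB D=OWYW B=RBGB
After move 4 (R): R=RYRB U=WORB F=YWGW D=OGYR B=GBYB
Query 1: L[1] = G
Query 2: B[2] = Y
Query 3: F[3] = W
Query 4: D[0] = O

Answer: G Y W O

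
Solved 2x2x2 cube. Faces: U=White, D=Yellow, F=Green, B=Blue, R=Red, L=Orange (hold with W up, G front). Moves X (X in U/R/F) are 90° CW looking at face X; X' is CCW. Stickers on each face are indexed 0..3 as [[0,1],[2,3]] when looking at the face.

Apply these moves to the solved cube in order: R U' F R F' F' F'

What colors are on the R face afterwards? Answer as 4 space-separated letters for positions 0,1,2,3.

After move 1 (R): R=RRRR U=WGWG F=GYGY D=YBYB B=WBWB
After move 2 (U'): U=GGWW F=OOGY R=GYRR B=RRWB L=WBOO
After move 3 (F): F=GOYO U=GGOB R=WYWR D=RGYB L=WYOB
After move 4 (R): R=WWRY U=GOOO F=GGYB D=RWYR B=BRGB
After move 5 (F'): F=GBGY U=GOWR R=WWRY D=YBYR L=WOOO
After move 6 (F'): F=BYGG U=GOWR R=BWYY D=OOYR L=WROW
After move 7 (F'): F=YGBG U=GOBY R=OWOY D=RWYR L=WROW
Query: R face = OWOY

Answer: O W O Y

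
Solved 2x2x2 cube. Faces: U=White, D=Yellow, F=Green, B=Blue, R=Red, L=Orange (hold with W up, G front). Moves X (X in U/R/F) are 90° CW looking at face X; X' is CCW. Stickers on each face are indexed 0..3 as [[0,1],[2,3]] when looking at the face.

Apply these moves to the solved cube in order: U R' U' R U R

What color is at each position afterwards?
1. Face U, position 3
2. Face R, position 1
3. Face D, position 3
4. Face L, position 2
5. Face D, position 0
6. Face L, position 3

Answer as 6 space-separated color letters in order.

After move 1 (U): U=WWWW F=RRGG R=BBRR B=OOBB L=GGOO
After move 2 (R'): R=BRBR U=WBWO F=RWGW D=YRYG B=YOYB
After move 3 (U'): U=BOWW F=GGGW R=RWBR B=BRYB L=YOOO
After move 4 (R): R=BRRW U=BGWW F=GRGG D=YYYB B=WROB
After move 5 (U): U=WBWG F=BRGG R=WRRW B=YOOB L=GROO
After move 6 (R): R=RWWR U=WRWG F=BYGB D=YOYY B=GOBB
Query 1: U[3] = G
Query 2: R[1] = W
Query 3: D[3] = Y
Query 4: L[2] = O
Query 5: D[0] = Y
Query 6: L[3] = O

Answer: G W Y O Y O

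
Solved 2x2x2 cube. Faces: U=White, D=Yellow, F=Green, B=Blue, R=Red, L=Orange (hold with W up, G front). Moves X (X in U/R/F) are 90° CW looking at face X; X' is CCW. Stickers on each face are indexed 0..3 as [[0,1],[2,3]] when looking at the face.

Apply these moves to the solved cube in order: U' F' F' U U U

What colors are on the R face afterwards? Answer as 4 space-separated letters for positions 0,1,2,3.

Answer: G G B R

Derivation:
After move 1 (U'): U=WWWW F=OOGG R=GGRR B=RRBB L=BBOO
After move 2 (F'): F=OGOG U=WWGR R=YGYR D=BOYY L=BWOW
After move 3 (F'): F=GGOO U=WWYY R=OGBR D=WWYY L=BROG
After move 4 (U): U=YWYW F=OGOO R=RRBR B=BRBB L=GGOG
After move 5 (U): U=YYWW F=RROO R=BRBR B=GGBB L=OGOG
After move 6 (U): U=WYWY F=BROO R=GGBR B=OGBB L=RROG
Query: R face = GGBR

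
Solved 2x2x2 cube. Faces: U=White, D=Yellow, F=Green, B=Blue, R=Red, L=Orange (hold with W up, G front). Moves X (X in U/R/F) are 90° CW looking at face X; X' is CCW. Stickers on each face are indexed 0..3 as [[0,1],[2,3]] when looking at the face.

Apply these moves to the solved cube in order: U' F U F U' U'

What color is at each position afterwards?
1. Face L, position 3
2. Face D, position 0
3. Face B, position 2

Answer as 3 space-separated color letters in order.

Answer: G W B

Derivation:
After move 1 (U'): U=WWWW F=OOGG R=GGRR B=RRBB L=BBOO
After move 2 (F): F=GOGO U=WWOB R=WGWR D=RGYY L=BYOY
After move 3 (U): U=OWBW F=WGGO R=RRWR B=BYBB L=GOOY
After move 4 (F): F=GWOG U=OWYO R=BRWR D=WRYY L=GROG
After move 5 (U'): U=WOOY F=GROG R=GWWR B=BRBB L=BYOG
After move 6 (U'): U=OYWO F=BYOG R=GRWR B=GWBB L=BROG
Query 1: L[3] = G
Query 2: D[0] = W
Query 3: B[2] = B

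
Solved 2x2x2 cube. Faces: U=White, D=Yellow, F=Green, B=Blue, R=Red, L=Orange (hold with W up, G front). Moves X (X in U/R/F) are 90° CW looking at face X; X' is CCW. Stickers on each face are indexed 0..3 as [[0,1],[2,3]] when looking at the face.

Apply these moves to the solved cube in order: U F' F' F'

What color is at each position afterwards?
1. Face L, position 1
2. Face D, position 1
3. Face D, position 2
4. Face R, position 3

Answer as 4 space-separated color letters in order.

Answer: Y B Y R

Derivation:
After move 1 (U): U=WWWW F=RRGG R=BBRR B=OOBB L=GGOO
After move 2 (F'): F=RGRG U=WWBR R=YBYR D=GOYY L=GWOW
After move 3 (F'): F=GGRR U=WWYY R=OBGR D=WWYY L=GROB
After move 4 (F'): F=GRGR U=WWOG R=WBWR D=RBYY L=GYOY
Query 1: L[1] = Y
Query 2: D[1] = B
Query 3: D[2] = Y
Query 4: R[3] = R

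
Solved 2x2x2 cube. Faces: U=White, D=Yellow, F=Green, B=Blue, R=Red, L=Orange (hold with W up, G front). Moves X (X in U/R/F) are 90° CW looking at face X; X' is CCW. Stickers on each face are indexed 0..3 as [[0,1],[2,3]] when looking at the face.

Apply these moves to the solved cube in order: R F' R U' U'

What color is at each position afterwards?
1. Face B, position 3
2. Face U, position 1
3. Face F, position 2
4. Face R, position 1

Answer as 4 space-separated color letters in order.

Answer: B R G G

Derivation:
After move 1 (R): R=RRRR U=WGWG F=GYGY D=YBYB B=WBWB
After move 2 (F'): F=YYGG U=WGRR R=BRYR D=OOYB L=OGOW
After move 3 (R): R=YBRR U=WYRG F=YOGB D=OWYW B=RBGB
After move 4 (U'): U=YGWR F=OGGB R=YORR B=YBGB L=RBOW
After move 5 (U'): U=GRYW F=RBGB R=OGRR B=YOGB L=YBOW
Query 1: B[3] = B
Query 2: U[1] = R
Query 3: F[2] = G
Query 4: R[1] = G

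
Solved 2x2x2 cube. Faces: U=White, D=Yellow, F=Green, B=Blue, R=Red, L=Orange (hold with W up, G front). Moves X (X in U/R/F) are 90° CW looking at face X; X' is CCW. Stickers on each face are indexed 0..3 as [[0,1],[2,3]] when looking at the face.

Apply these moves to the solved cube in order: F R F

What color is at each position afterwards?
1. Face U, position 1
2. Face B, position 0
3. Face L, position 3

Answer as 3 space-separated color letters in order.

After move 1 (F): F=GGGG U=WWOO R=WRWR D=RRYY L=OYOY
After move 2 (R): R=WWRR U=WGOG F=GRGY D=RBYB B=OBWB
After move 3 (F): F=GGYR U=WGYY R=OWGR D=RWYB L=OROB
Query 1: U[1] = G
Query 2: B[0] = O
Query 3: L[3] = B

Answer: G O B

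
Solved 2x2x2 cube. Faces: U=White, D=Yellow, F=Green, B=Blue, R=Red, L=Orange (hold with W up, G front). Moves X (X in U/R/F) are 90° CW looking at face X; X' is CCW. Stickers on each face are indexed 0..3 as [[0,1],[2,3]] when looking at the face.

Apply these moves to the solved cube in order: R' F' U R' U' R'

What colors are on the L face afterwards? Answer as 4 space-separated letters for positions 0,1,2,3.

After move 1 (R'): R=RRRR U=WBWB F=GWGW D=YGYG B=YBYB
After move 2 (F'): F=WWGG U=WBRR R=GRYR D=OOYG L=OBOW
After move 3 (U): U=RWRB F=GRGG R=YBYR B=OBYB L=WWOW
After move 4 (R'): R=BRYY U=RYRO F=GWGB D=ORYG B=GBOB
After move 5 (U'): U=YORR F=WWGB R=GWYY B=BROB L=GBOW
After move 6 (R'): R=WYGY U=YORB F=WOGR D=OWYB B=GRRB
Query: L face = GBOW

Answer: G B O W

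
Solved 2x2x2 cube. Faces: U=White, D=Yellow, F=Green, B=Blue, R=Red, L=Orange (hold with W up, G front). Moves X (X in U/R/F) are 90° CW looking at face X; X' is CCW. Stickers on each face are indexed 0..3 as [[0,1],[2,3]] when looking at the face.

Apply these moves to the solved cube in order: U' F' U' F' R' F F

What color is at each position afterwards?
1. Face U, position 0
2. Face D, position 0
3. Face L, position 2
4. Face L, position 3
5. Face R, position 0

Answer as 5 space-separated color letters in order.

Answer: W Y O G W

Derivation:
After move 1 (U'): U=WWWW F=OOGG R=GGRR B=RRBB L=BBOO
After move 2 (F'): F=OGOG U=WWGR R=YGYR D=BOYY L=BWOW
After move 3 (U'): U=WRWG F=BWOG R=OGYR B=YGBB L=RROW
After move 4 (F'): F=WGBO U=WROY R=OGBR D=RWYY L=RGOW
After move 5 (R'): R=GROB U=WBOY F=WRBY D=RGYO B=YGWB
After move 6 (F): F=BWYR U=WBWG R=ORYB D=OGYO L=RROG
After move 7 (F): F=YBRW U=WBGR R=WRGB D=YOYO L=ROOG
Query 1: U[0] = W
Query 2: D[0] = Y
Query 3: L[2] = O
Query 4: L[3] = G
Query 5: R[0] = W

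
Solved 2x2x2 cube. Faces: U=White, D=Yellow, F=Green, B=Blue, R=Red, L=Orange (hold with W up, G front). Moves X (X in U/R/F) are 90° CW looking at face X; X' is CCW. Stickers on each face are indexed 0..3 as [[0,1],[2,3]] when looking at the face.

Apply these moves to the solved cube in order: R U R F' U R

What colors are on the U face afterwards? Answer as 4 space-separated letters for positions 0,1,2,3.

Answer: R W R G

Derivation:
After move 1 (R): R=RRRR U=WGWG F=GYGY D=YBYB B=WBWB
After move 2 (U): U=WWGG F=RRGY R=WBRR B=OOWB L=GYOO
After move 3 (R): R=RWRB U=WRGY F=RBGB D=YWYO B=GOWB
After move 4 (F'): F=BBRG U=WRRR R=WWYB D=YOYO L=GYOG
After move 5 (U): U=RWRR F=WWRG R=GOYB B=GYWB L=BBOG
After move 6 (R): R=YGBO U=RWRG F=WORO D=YWYG B=RYWB
Query: U face = RWRG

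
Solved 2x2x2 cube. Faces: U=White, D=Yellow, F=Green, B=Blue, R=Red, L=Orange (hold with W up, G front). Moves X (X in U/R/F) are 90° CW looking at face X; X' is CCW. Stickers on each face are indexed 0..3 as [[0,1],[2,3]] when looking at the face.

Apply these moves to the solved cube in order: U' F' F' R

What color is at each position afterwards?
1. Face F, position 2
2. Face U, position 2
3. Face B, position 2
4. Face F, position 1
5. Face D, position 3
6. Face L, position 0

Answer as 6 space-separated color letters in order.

After move 1 (U'): U=WWWW F=OOGG R=GGRR B=RRBB L=BBOO
After move 2 (F'): F=OGOG U=WWGR R=YGYR D=BOYY L=BWOW
After move 3 (F'): F=GGOO U=WWYY R=OGBR D=WWYY L=BROG
After move 4 (R): R=BORG U=WGYO F=GWOY D=WBYR B=YRWB
Query 1: F[2] = O
Query 2: U[2] = Y
Query 3: B[2] = W
Query 4: F[1] = W
Query 5: D[3] = R
Query 6: L[0] = B

Answer: O Y W W R B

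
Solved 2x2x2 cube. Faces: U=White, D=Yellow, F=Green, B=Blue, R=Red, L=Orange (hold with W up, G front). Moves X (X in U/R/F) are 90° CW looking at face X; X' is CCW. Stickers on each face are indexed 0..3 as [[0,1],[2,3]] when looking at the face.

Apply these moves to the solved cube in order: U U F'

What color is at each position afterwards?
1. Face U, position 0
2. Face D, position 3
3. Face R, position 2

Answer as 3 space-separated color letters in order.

Answer: W Y Y

Derivation:
After move 1 (U): U=WWWW F=RRGG R=BBRR B=OOBB L=GGOO
After move 2 (U): U=WWWW F=BBGG R=OORR B=GGBB L=RROO
After move 3 (F'): F=BGBG U=WWOR R=YOYR D=ROYY L=RWOW
Query 1: U[0] = W
Query 2: D[3] = Y
Query 3: R[2] = Y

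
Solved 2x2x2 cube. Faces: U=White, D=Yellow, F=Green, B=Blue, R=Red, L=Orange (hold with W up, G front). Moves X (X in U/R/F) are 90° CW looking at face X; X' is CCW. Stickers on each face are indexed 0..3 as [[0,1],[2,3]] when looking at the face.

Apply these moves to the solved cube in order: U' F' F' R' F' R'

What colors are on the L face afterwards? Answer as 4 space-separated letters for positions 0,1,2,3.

Answer: B R O Y

Derivation:
After move 1 (U'): U=WWWW F=OOGG R=GGRR B=RRBB L=BBOO
After move 2 (F'): F=OGOG U=WWGR R=YGYR D=BOYY L=BWOW
After move 3 (F'): F=GGOO U=WWYY R=OGBR D=WWYY L=BROG
After move 4 (R'): R=GROB U=WBYR F=GWOY D=WGYO B=YRWB
After move 5 (F'): F=WYGO U=WBGO R=GRWB D=RGYO L=BROY
After move 6 (R'): R=RBGW U=WWGY F=WBGO D=RYYO B=ORGB
Query: L face = BROY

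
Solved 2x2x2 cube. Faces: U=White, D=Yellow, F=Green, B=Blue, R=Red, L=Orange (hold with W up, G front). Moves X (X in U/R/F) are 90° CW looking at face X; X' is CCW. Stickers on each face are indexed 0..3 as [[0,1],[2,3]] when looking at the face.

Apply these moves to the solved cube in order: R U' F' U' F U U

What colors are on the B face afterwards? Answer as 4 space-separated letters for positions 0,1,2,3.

Answer: O W W B

Derivation:
After move 1 (R): R=RRRR U=WGWG F=GYGY D=YBYB B=WBWB
After move 2 (U'): U=GGWW F=OOGY R=GYRR B=RRWB L=WBOO
After move 3 (F'): F=OYOG U=GGGR R=BYYR D=BOYB L=WWOW
After move 4 (U'): U=GRGG F=WWOG R=OYYR B=BYWB L=RROW
After move 5 (F): F=OWGW U=GRWR R=GYGR D=YOYB L=RBOO
After move 6 (U): U=WGRR F=GYGW R=BYGR B=RBWB L=OWOO
After move 7 (U): U=RWRG F=BYGW R=RBGR B=OWWB L=GYOO
Query: B face = OWWB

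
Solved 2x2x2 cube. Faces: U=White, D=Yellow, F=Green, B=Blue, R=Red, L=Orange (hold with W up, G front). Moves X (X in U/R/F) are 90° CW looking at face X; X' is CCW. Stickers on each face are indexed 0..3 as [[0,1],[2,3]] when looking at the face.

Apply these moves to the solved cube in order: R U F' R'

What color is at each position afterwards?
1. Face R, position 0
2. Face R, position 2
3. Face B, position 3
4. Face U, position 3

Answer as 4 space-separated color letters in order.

After move 1 (R): R=RRRR U=WGWG F=GYGY D=YBYB B=WBWB
After move 2 (U): U=WWGG F=RRGY R=WBRR B=OOWB L=GYOO
After move 3 (F'): F=RYRG U=WWWR R=BBYR D=YOYB L=GGOG
After move 4 (R'): R=BRBY U=WWWO F=RWRR D=YYYG B=BOOB
Query 1: R[0] = B
Query 2: R[2] = B
Query 3: B[3] = B
Query 4: U[3] = O

Answer: B B B O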